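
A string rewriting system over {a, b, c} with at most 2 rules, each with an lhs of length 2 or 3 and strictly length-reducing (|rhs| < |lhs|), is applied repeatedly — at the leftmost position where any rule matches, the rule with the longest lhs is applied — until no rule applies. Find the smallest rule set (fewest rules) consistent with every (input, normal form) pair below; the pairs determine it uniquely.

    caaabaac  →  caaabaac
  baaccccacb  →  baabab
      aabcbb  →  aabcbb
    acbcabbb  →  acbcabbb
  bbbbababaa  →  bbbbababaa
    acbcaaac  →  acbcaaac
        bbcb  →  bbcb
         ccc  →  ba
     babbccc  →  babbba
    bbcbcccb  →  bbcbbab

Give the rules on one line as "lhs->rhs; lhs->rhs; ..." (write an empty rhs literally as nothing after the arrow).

cac->; ccc->ba

  | caaabaac
  | baaccccacb => baabacacb => baabab
  | aabcbb
  | acbcabbb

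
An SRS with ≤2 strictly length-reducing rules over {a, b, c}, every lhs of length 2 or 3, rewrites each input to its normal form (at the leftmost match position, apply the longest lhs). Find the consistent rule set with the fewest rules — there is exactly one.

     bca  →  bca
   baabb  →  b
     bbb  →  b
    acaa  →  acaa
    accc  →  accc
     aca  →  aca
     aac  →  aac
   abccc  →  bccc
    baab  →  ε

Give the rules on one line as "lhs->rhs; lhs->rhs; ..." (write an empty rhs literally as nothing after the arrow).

  | bca
  | baabb => babb => bbb => b
  | bbb => b
  | acaa

ab->b; bb->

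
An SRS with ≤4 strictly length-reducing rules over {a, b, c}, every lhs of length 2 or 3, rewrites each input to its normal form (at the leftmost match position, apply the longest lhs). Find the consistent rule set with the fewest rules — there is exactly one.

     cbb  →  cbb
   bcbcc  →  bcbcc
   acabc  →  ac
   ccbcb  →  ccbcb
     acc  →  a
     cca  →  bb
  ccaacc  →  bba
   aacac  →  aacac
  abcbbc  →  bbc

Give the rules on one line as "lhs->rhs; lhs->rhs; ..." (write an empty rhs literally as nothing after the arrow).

  | cbb
  | bcbcc
  | acabc => ac
  | ccbcb

abc->; acc->a; cca->bb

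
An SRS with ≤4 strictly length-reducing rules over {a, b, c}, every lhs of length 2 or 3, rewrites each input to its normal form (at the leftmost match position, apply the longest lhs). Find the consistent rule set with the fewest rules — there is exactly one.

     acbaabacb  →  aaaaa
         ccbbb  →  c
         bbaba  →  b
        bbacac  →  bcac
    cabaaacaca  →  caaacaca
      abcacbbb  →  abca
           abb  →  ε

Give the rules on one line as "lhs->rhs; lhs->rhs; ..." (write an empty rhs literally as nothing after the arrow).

abb->; ba->; cb->a

  | acbaabacb => aaaabacb => aaaacb => aaaaa
  | ccbbb => cabb => c
  | bbaba => bba => b
  | bbacac => bcac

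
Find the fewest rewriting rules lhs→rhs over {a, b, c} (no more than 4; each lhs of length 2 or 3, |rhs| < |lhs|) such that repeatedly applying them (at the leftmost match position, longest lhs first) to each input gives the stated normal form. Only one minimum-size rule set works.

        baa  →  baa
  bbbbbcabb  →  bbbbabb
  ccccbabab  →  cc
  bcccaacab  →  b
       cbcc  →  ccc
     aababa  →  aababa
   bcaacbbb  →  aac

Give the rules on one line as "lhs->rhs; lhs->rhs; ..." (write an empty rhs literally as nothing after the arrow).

  | baa
  | bbbbbcabb => bbbbabb
  | ccccbabab => ccccabab => cccbab => cccab => ccb => cc
  | bcccaacab => ccaacab => cacab => cab => b

bc->; ca->; cb->c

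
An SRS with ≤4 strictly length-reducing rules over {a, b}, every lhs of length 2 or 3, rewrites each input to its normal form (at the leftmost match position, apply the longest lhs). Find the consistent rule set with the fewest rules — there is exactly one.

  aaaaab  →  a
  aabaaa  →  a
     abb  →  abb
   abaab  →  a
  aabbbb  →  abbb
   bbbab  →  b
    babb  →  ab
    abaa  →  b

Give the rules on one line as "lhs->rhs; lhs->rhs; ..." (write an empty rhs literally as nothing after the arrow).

aa->b; aab->a; ba->; bab->a

  | aaaaab => baaab => aab => a
  | aabaaa => aaaa => baa => a
  | abb
  | abaab => aab => a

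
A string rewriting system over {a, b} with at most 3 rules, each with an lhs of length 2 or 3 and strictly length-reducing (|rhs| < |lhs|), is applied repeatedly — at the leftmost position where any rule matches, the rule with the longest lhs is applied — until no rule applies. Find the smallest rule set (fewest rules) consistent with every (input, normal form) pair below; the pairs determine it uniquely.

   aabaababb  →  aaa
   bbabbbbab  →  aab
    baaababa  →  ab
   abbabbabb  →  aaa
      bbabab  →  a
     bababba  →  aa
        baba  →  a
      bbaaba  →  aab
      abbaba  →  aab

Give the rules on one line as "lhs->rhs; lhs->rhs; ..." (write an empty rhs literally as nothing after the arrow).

ba->b; bb->

  | aabaababb => aabababb => aabbabb => aaabb => aaa
  | bbabbbbab => abbbbab => abbab => aab
  | baaababa => baababa => bababa => bbaba => aba => ab
  | abbabbabb => aabbabb => aaabb => aaa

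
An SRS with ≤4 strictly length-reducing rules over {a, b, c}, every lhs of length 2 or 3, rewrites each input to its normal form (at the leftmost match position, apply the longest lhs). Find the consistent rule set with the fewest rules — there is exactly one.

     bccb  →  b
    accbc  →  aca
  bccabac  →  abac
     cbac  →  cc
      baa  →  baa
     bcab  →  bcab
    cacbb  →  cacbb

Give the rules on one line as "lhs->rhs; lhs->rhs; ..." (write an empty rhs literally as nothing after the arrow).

  | bccb => b
  | accbc => aca
  | bccabac => abac
  | cbac => cc

bcc->; cba->c; cbc->a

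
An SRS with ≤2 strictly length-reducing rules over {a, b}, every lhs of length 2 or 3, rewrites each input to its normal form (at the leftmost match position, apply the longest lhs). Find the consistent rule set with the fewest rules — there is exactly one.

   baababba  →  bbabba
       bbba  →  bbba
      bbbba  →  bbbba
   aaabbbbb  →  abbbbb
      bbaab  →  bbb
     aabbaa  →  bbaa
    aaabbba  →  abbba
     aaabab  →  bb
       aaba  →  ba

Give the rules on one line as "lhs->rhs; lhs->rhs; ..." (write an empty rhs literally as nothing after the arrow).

  | baababba => bbabba
  | bbba
  | bbbba
  | aaabbbbb => abbbbb

aab->b; aba->b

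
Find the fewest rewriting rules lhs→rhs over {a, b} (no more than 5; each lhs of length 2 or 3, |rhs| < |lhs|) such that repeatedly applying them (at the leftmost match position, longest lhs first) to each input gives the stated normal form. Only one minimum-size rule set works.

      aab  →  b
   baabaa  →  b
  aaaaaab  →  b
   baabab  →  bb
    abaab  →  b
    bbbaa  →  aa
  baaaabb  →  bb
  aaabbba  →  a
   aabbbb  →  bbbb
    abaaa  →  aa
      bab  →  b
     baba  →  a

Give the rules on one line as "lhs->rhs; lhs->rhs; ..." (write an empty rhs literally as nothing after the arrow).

ab->b; aba->b; ba->a; bab->b

  | aab => ab => b
  | baabaa => aabaa => aba => b
  | aaaaaab => aaaaab => aaaab => aaab => aab => ab => b
  | baabab => aabab => abb => bb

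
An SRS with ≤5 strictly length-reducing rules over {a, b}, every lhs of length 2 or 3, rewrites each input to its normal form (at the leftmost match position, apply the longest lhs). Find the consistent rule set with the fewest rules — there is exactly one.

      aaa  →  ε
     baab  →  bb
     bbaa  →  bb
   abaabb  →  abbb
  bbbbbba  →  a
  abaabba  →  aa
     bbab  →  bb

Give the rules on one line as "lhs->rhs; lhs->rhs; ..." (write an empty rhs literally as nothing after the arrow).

  | aaa => ε
  | baab => bb
  | bbaa => bb
  | abaabb => abbb

aaa->; ba->a; baa->b; bab->b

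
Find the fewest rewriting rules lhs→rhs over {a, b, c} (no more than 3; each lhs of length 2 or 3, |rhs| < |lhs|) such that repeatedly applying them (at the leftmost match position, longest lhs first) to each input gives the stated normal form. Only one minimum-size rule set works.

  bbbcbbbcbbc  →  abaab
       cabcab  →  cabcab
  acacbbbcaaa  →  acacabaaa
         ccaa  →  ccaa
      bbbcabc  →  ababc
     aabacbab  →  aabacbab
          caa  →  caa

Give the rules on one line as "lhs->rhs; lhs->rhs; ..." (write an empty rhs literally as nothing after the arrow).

  | bbbcbbbcbbc => bbabbbcbbc => abbbbcbbc => abbbabbc => ababbbc => ababba => abaab
  | cabcab
  | acacbbbcaaa => acacbbaaaa => acacabaaa
  | ccaa

bba->ab; bbc->ba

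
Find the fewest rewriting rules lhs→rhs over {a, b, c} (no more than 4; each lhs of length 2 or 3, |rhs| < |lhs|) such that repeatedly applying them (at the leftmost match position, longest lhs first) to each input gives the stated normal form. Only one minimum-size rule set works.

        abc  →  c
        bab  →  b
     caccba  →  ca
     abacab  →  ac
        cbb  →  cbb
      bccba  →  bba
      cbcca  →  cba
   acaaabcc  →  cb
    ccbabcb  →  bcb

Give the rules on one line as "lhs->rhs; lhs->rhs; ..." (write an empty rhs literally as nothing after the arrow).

  | abc => c
  | bab => b
  | caccba => caba => ca
  | abacab => acab => ac

aa->c; ab->; cc->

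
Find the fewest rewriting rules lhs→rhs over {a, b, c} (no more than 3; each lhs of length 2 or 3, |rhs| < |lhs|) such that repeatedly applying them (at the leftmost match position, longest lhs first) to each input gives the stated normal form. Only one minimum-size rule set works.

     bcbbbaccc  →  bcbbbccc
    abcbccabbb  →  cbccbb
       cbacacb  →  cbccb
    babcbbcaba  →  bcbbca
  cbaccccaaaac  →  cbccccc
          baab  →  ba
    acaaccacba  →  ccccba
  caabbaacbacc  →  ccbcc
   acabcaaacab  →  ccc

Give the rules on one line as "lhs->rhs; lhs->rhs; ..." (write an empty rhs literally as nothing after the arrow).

  | bcbbbaccc => bcbbbccc
  | abcbccabbb => cbccabbb => cbccbb
  | cbacacb => cbcacb => cbccb
  | babcbbcaba => bcbbcaba => bcbbca

ab->; ac->c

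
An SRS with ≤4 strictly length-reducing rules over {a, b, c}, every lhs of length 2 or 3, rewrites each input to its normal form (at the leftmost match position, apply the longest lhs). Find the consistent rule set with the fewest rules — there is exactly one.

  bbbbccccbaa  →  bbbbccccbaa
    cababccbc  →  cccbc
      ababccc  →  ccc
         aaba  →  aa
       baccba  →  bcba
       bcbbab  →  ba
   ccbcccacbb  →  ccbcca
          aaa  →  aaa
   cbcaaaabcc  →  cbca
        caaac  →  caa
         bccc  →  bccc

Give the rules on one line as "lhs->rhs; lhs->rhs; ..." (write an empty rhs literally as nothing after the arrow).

  | bbbbccccbaa
  | cababccbc => cabccbc => cccbc
  | ababccc => abccc => ccc
  | aaba => aa

ab->; ac->; cbb->a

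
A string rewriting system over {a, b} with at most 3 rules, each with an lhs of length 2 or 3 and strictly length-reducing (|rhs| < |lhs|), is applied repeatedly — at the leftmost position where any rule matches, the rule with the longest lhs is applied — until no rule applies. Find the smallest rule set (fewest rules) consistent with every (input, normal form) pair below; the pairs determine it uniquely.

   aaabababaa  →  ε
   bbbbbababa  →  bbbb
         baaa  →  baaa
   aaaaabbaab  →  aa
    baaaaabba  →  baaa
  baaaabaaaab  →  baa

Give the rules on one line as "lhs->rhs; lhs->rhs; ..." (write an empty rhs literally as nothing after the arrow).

  | aaabababaa => aaabbabaa => aababaa => aabbaa => abaa => aba => ab => ε
  | bbbbbababa => bbbbbaba => bbbbba => bbbb
  | baaa
  | aaaaabbaab => aaaabaab => aaaabab => aaaabb => aaab => aa

ab->; aba->ab; bba->b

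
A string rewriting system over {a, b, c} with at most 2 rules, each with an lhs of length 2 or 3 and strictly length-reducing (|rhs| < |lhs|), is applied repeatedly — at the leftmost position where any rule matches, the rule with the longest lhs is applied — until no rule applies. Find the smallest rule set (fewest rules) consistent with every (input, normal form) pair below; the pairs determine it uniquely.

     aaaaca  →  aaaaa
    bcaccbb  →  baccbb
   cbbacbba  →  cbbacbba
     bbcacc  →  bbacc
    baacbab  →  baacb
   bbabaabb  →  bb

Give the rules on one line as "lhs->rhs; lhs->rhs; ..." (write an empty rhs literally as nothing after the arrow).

ab->; ca->a

  | aaaaca => aaaaa
  | bcaccbb => baccbb
  | cbbacbba
  | bbcacc => bbacc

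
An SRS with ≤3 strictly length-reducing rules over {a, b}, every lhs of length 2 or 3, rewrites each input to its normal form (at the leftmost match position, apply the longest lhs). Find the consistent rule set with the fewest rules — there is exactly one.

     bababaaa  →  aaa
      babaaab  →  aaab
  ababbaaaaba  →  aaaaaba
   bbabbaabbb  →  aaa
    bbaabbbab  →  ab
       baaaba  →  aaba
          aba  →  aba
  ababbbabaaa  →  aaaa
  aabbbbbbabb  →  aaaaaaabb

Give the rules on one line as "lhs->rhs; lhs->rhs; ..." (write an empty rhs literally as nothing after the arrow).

baa->a; bab->ba; bbb->aa

  | bababaaa => baabaaa => abaaa => aaa
  | babaaab => baaaab => aaab
  | ababbaaaaba => ababaaaaba => abaaaaaba => aaaaaba
  | bbabbaabbb => bbabaabbb => bbaaabbb => baabbb => abbb => aaa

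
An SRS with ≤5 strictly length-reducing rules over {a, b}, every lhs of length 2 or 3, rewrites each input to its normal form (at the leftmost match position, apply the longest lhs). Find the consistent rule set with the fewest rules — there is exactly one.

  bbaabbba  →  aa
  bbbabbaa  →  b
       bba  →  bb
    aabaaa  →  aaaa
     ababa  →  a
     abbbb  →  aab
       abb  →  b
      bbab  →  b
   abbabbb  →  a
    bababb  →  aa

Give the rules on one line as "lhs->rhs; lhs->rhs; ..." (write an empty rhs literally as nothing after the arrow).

  | bbaabbba => bbabbba => baabba => babba => aaba => aa
  | bbbabbaa => bbaabaa => bbabaa => baaaa => baaa => baa => ba => b
  | bba => bb
  | aabaaa => aaaa

aba->a; abb->ba; ba->b; bab->aa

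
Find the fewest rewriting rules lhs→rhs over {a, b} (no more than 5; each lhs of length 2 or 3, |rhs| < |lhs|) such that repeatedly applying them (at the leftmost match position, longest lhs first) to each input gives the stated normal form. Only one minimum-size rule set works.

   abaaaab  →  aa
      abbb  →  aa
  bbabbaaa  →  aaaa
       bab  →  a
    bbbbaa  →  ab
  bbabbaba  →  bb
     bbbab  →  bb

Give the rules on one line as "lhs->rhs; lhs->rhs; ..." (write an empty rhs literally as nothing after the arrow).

  | abaaaab => abaaab => abaab => abab => aa
  | abbb => aa
  | bbabbaaa => babaaa => aaaa
  | bab => a

aab->bb; ba->b; bab->a; bbb->a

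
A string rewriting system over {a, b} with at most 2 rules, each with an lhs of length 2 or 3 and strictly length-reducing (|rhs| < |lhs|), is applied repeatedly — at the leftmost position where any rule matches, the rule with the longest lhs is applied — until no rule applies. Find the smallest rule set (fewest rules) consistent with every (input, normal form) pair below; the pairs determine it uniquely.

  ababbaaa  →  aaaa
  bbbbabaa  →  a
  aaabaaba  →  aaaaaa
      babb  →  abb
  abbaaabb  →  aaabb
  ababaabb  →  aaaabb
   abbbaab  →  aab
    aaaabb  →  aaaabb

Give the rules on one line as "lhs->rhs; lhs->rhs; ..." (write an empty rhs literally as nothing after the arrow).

ba->a; bba->

  | ababbaaa => aabbaaa => aaaa
  | bbbbabaa => bbbaa => ba => a
  | aaabaaba => aaaaaba => aaaaaa
  | babb => abb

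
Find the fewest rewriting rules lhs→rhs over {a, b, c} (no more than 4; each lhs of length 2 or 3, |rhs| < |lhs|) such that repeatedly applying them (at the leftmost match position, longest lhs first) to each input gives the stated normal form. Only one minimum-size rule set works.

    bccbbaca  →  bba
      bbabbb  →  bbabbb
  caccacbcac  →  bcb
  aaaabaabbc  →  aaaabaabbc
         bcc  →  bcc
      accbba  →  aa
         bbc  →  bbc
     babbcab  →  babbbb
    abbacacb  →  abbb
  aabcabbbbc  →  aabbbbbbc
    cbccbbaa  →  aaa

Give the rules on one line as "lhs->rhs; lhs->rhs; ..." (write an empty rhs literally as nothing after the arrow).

ac->; ca->b; cbb->a

  | bccbbaca => bcaaca => bbaca => bba
  | bbabbb
  | caccacbcac => bccacbcac => bcbcbcac => bcbcbbc => bcbac => bcb
  | aaaabaabbc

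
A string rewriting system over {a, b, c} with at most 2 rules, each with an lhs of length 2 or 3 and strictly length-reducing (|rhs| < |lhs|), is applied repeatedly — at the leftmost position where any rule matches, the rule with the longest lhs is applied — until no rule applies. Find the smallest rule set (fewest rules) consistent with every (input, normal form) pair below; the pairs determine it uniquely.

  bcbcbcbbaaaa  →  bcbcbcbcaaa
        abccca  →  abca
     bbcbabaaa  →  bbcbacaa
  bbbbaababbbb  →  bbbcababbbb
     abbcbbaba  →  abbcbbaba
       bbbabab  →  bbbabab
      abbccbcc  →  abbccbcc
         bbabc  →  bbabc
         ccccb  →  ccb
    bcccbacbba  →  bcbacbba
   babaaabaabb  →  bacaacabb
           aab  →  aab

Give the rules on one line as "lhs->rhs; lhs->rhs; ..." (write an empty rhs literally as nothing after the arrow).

  | bcbcbcbbaaaa => bcbcbcbcaaa
  | abccca => abca
  | bbcbabaaa => bbcbacaa
  | bbbbaababbbb => bbbcababbbb

baa->ca; ccc->c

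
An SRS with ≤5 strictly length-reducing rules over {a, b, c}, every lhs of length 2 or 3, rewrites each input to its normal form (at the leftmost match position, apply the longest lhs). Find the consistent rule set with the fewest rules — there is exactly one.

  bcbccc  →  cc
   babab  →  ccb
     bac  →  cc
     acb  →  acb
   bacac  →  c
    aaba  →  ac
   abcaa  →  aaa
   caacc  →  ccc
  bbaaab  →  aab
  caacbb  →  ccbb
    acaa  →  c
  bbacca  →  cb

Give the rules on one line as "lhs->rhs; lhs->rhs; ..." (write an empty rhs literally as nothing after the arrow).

  | bcbccc => bccc => cc
  | babab => cbab => ccb
  | bac => cc
  | acb

aba->c; ba->c; bc->; ca->b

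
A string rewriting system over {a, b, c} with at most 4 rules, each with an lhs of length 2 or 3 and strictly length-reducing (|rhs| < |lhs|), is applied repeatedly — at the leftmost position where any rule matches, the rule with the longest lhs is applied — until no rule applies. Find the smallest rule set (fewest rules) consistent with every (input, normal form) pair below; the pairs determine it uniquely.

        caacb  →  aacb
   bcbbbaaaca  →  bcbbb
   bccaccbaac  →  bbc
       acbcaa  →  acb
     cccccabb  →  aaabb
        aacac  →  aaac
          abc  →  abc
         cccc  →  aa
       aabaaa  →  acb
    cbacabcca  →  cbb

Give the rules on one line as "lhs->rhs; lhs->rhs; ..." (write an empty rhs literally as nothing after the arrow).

aba->cb; ba->b; ca->a; cc->a

  | caacb => aacb
  | bcbbbaaaca => bcbbbaaca => bcbbbaca => bcbbbca => bcbbba => bcbbb
  | bccaccbaac => baaccbaac => baccbaac => bccbaac => babaac => bbaac => bbac => bbc
  | acbcaa => acbaa => acba => acb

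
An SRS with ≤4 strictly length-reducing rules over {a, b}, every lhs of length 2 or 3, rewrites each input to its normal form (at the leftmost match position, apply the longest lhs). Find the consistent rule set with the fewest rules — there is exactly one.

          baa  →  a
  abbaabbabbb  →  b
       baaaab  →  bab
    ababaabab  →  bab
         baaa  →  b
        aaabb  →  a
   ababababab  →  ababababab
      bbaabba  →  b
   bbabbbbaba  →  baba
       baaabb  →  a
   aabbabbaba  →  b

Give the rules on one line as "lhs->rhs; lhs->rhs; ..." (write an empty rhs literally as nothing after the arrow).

  | baa => bb => a
  | abbaabbabbb => aaaabbabbb => baabbabbb => bbbbabbb => ababbb => abaa => abb => aa => b
  | baaaab => bbaab => aaab => bab
  | ababaabab => ababbbab => abaaab => abbab => aaab => bab

aa->b; bb->a; bbb->a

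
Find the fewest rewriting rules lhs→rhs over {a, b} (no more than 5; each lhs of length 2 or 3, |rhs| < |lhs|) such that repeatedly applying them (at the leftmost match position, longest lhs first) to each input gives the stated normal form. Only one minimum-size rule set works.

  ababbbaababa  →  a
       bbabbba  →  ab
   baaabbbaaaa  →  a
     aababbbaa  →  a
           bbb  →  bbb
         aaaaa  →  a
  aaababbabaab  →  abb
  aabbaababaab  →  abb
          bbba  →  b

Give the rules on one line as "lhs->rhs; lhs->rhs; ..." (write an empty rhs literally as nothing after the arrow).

  | ababbbaababa => aabbbaababa => abbbaababa => abaaababa => abababa => aababa => ababa => aaba => aba => aa => a
  | bbabbba => aabbba => abbba => abaa => ab
  | baaabbbaaaa => babbbaaaa => abbbaaaa => abaaaaa => abaaa => aba => aa => a
  | aababbbaa => ababbbaa => aabbbaa => abbbaa => abaaa => aba => aa => a

aa->a; ba->a; baa->b; bba->aa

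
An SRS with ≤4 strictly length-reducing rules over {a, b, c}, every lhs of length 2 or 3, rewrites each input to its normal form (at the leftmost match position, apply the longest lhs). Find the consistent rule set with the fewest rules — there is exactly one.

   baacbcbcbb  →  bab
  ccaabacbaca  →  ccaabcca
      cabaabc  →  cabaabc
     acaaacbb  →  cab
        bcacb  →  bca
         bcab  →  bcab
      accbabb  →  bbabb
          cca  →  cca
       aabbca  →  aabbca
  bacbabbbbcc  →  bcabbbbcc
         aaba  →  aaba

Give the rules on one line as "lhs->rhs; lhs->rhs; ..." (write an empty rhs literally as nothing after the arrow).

ac->c; acc->b; cb->a; cba->ca

  | baacbcbcbb => bacbcbcbb => bcbcbcbb => bacbcbb => bcbcbb => bacbb => bcbb => bab
  | ccaabacbaca => ccaabcbaca => ccaabcaca => ccaabcca
  | cabaabc
  | acaaacbb => caaacbb => caacbb => cacbb => ccbb => cab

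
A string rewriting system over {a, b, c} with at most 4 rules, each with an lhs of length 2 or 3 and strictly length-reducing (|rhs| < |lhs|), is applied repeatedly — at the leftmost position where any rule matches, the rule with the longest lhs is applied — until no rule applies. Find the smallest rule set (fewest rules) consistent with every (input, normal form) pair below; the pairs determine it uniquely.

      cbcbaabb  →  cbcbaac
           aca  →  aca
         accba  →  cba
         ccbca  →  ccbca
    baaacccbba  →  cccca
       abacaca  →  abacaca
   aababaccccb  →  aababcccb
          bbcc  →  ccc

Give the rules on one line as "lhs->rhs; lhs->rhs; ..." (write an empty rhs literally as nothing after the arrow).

aaa->ba; acc->c; bb->c

  | cbcbaabb => cbcbaac
  | aca
  | accba => cba
  | ccbca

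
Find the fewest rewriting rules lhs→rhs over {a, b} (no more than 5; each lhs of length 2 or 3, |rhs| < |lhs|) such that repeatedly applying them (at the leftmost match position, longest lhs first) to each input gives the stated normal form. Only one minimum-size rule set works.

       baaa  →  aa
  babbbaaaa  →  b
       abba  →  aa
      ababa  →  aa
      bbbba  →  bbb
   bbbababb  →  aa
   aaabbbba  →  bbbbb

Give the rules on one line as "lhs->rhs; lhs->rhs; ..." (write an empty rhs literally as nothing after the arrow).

aaa->bb; abb->a; ba->; bab->ab

  | baaa => aa
  | babbbaaaa => abbbaaaa => abaaaa => aaaa => bba => b
  | abba => aa
  | ababa => aaba => aa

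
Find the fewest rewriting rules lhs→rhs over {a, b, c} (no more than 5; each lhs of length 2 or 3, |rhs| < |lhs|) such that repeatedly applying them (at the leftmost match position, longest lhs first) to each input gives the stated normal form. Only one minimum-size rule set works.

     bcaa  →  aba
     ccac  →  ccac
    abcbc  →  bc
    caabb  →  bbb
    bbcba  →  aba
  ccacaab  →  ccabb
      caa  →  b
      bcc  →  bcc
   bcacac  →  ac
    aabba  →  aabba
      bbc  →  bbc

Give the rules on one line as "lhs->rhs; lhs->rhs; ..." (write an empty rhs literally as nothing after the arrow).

abc->; bca->ab; bcb->ca; caa->b

  | bcaa => aba
  | ccac
  | abcbc => bc
  | caabb => bbb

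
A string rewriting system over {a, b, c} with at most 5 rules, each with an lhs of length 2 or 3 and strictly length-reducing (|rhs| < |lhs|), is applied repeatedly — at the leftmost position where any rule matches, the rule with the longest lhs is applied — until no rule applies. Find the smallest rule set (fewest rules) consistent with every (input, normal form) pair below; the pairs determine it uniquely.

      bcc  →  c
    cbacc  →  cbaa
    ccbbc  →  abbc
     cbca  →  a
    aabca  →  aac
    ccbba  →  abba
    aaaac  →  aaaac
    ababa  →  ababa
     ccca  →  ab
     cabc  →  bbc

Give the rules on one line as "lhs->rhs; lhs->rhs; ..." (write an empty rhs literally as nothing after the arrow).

bca->c; bcc->c; ca->b; cc->a

  | bcc => c
  | cbacc => cbaa
  | ccbbc => abbc
  | cbca => cc => a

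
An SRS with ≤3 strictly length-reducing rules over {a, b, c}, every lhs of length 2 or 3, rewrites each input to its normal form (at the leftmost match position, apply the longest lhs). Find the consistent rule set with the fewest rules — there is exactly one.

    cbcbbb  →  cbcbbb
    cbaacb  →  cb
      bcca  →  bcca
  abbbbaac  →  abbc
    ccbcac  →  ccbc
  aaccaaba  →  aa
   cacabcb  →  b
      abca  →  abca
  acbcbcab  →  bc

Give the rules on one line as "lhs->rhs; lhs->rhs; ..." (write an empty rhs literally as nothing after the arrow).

ac->; ba->; cab->a

  | cbcbbb
  | cbaacb => cacb => cb
  | bcca
  | abbbbaac => abbbac => abbc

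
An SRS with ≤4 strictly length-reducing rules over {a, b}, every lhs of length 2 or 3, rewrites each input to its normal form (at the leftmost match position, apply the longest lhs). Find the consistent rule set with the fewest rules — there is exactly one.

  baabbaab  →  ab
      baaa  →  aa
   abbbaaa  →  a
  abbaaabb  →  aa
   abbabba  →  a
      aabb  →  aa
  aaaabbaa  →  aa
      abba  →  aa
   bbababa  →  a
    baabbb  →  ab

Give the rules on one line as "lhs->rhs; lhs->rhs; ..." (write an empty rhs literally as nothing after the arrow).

aaa->a; ba->; bb->

  | baabbaab => abbaab => aaab => ab
  | baaa => aa
  | abbbaaa => abaaa => aaa => a
  | abbaaabb => aaaabb => aabb => aa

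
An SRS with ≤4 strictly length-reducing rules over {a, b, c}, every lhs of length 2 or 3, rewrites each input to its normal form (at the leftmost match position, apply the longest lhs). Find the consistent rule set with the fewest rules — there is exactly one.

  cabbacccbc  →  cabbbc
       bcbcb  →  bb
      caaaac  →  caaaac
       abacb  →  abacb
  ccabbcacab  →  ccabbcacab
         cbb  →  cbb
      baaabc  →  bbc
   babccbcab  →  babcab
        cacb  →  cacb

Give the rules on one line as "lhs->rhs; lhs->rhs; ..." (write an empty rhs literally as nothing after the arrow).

  | cabbacccbc => cabbbccbc => cabbbc
  | bcbcb => bb
  | caaaac
  | abacb

aab->c; acc->bc; cbc->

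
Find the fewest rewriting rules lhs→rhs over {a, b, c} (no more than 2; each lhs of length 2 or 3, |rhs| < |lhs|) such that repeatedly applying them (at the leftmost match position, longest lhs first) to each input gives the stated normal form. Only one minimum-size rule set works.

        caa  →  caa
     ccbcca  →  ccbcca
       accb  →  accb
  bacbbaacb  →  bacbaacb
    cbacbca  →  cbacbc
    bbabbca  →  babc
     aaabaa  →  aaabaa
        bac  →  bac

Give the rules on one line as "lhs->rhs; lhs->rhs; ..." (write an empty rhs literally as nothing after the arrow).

  | caa
  | ccbcca
  | accb
  | bacbbaacb => bacbaacb

bb->b; bca->bc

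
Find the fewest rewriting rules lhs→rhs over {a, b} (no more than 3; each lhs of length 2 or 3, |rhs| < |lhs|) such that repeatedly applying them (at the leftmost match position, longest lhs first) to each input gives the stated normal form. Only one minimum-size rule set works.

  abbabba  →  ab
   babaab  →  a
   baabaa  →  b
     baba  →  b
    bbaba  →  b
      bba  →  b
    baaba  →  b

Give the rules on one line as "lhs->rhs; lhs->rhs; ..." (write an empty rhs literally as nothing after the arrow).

aa->b; ba->b; bb->a

  | abbabba => aaabba => babba => bbba => aba => ab
  | babaab => bbaab => aaab => bab => bb => a
  | baabaa => babaa => bbaa => aaa => ba => b
  | baba => bba => aa => b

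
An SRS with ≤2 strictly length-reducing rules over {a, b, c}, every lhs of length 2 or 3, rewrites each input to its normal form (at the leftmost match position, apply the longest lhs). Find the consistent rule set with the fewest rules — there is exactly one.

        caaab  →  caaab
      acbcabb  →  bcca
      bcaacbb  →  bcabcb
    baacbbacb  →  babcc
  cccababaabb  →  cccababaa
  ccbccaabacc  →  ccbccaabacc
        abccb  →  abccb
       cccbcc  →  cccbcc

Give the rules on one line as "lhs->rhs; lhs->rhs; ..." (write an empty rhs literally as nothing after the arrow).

acb->bc; bb->

  | caaab
  | acbcabb => bccabb => bcca
  | bcaacbb => bcabcb
  | baacbbacb => babcbacb => babcbbc => babcc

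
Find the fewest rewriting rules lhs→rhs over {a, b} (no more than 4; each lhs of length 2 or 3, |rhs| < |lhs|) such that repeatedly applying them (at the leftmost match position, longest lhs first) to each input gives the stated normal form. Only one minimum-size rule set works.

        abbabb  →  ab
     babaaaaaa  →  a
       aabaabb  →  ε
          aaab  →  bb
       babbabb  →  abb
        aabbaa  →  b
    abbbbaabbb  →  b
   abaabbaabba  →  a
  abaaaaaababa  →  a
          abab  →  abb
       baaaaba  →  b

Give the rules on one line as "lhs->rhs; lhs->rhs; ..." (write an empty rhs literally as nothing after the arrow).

aa->b; ba->; bab->bb; bbb->

  | abbabb => abbbb => ab
  | babaaaaaa => bbaaaaaa => baaaaa => aaaa => baa => a
  | aabaabb => bbaabb => babb => bbb => ε
  | aaab => bab => bb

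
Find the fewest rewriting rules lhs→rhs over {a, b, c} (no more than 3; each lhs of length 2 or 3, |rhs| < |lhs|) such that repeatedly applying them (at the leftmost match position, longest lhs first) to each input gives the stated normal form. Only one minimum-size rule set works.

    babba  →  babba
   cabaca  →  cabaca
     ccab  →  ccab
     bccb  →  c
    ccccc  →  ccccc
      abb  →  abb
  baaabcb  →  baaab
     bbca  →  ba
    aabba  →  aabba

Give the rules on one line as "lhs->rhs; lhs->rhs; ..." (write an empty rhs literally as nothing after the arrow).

bc->; cb->c

  | babba
  | cabaca
  | ccab
  | bccb => cb => c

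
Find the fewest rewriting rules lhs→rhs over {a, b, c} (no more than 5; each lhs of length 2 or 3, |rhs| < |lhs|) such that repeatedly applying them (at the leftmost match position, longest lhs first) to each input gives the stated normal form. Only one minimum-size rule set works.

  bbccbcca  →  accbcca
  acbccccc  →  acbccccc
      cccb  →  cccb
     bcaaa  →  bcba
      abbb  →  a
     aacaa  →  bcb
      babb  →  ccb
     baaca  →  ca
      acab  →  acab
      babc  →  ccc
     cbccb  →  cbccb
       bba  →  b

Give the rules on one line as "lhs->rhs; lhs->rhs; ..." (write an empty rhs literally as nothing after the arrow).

aa->b; baa->; bab->cc; bb->a

  | bbccbcca => accbcca
  | acbccccc
  | cccb
  | bcaaa => bcba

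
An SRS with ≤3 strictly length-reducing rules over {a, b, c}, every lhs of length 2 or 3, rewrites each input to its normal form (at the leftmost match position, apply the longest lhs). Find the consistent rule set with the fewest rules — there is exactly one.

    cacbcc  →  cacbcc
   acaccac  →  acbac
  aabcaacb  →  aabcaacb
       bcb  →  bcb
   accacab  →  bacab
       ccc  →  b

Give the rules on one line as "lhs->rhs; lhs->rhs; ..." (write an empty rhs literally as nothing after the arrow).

  | cacbcc
  | acaccac => acbac
  | aabcaacb
  | bcb

acc->b; ccc->b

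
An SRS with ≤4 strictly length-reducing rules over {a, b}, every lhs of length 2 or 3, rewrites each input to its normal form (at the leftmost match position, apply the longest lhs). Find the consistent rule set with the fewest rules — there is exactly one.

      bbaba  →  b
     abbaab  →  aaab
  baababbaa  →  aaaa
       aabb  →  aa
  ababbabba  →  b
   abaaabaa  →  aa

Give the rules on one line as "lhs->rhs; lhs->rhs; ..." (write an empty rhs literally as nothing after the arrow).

  | bbaba => aba => ba => b
  | abbaab => aaab
  | baababbaa => abbabbaa => aabbaa => aaaa
  | aabb => aa

aba->ba; ba->b; baa->ab; bb->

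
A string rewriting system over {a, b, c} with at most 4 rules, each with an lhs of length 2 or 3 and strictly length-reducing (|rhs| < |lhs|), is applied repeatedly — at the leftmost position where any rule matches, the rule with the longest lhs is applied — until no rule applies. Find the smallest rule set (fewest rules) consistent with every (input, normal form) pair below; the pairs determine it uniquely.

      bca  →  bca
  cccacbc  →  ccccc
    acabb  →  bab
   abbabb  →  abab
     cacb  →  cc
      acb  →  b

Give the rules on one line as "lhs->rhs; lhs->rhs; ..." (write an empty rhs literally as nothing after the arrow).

  | bca
  | cccacbc => cccbbc => ccccc
  | acabb => babb => bab
  | abbabb => ababb => abab

ac->b; bb->b; cbb->cc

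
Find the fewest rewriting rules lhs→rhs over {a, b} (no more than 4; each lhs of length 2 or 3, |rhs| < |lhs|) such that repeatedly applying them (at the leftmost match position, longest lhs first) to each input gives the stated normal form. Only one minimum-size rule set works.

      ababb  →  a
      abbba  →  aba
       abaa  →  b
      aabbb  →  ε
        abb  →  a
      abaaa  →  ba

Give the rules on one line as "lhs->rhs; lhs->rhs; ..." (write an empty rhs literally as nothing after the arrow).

aa->b; baa->a; bab->b; bb->

  | ababb => abb => a
  | abbba => aba
  | abaa => aa => b
  | aabbb => bbbb => bb => ε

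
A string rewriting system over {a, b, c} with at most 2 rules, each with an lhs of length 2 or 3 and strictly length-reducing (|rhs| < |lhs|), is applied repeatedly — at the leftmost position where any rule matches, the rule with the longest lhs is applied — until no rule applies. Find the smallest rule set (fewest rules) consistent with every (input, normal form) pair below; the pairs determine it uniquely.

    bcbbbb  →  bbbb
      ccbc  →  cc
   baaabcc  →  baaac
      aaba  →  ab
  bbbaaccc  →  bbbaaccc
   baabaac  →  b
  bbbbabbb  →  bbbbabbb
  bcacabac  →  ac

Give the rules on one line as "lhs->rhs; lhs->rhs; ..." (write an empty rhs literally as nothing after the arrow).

aba->b; bc->

  | bcbbbb => bbbb
  | ccbc => cc
  | baaabcc => baaac
  | aaba => ab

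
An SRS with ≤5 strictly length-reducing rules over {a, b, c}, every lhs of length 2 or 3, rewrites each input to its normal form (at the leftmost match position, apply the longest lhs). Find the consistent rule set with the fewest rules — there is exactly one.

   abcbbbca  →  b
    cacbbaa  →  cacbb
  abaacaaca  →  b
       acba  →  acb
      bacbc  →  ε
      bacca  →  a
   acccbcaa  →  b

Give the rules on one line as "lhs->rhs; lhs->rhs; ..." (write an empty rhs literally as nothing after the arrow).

  | abcbbbca => acbbbca => acbbca => acbca => acca => aa => b
  | cacbbaa => cacbba => cacbb
  | abaacaaca => abacaaca => abcaaca => acaaca => acbca => acca => aa => b
  | acba => acb

aa->b; ba->b; bc->c; cc->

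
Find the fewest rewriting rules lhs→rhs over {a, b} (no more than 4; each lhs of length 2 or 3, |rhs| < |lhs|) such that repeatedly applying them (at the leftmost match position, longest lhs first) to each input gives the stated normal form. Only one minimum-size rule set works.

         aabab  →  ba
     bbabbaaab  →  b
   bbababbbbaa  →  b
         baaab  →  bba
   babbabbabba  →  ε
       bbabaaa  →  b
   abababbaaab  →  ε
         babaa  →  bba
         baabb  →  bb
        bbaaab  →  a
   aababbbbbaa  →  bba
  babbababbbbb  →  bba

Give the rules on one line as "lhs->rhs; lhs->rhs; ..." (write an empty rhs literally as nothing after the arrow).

  | aabab => aaab => bab => ba
  | bbabbaaab => bbabaaab => bbaaaab => bbbaab => aab => aa => b
  | bbababbbbaa => bbaabbbbaa => bbaabbbaa => bbaabbaa => bbaabaa => bbaaaa => bbbaa => aa => b
  | baaab => bbab => bba

aa->b; aab->aa; ab->a; bbb->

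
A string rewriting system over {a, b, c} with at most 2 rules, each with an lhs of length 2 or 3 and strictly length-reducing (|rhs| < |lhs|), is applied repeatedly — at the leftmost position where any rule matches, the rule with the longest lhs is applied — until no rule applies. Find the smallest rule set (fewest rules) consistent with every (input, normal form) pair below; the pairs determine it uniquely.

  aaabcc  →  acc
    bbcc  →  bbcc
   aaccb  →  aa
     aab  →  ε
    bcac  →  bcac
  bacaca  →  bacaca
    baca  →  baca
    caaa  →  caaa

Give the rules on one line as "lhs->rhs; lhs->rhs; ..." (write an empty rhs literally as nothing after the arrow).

aab->; ccb->

  | aaabcc => acc
  | bbcc
  | aaccb => aa
  | aab => ε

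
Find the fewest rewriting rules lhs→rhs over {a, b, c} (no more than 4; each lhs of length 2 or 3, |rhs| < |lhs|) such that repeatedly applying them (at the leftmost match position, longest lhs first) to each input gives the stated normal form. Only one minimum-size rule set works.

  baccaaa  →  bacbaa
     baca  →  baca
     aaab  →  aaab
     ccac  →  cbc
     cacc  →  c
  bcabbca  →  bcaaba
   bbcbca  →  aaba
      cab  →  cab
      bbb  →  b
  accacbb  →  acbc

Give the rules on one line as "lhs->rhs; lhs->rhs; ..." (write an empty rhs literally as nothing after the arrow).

bb->; bbc->ab; cac->; cca->cb

  | baccaaa => bacbaa
  | baca
  | aaab
  | ccac => cbc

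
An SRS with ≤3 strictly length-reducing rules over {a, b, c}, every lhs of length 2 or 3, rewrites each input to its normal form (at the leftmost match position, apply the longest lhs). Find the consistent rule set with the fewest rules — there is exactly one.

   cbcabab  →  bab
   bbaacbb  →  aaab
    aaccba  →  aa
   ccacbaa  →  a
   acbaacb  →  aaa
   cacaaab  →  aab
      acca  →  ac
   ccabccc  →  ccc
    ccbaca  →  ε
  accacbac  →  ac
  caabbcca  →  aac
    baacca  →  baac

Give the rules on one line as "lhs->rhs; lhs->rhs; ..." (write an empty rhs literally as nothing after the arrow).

  | cbcabab => cabab => bab
  | bbaacbb => aaacbb => aaab
  | aaccba => aaca => aa
  | ccacbaa => ccbaa => caa => a

bb->a; ca->; cb->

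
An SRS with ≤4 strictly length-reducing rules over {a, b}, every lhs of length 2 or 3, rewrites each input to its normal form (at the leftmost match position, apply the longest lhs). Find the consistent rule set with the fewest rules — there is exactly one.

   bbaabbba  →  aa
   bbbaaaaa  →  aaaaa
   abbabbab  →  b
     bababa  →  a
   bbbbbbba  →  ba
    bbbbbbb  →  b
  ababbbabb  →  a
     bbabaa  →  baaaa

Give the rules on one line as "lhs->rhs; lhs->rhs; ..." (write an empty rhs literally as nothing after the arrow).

  | bbaabbba => bbabba => baaba => bab => aa
  | bbbaaaaa => aaaaa
  | abbabbab => babbab => aabab => abb => b
  | bababa => aaaba => aab => a

ab->; aba->b; bab->aa; bbb->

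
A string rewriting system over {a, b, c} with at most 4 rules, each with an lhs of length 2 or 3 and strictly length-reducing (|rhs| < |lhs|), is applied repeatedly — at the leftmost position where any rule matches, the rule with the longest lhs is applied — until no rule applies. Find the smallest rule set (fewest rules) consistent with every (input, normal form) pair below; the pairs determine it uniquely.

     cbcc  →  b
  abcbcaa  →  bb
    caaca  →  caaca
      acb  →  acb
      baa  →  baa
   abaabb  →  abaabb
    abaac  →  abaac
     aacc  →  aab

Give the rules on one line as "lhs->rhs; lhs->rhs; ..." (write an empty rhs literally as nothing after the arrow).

  | cbcc => cc => b
  | abcbcaa => abcaa => aaa => bb
  | caaca
  | acb

aaa->bb; bc->; cc->b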